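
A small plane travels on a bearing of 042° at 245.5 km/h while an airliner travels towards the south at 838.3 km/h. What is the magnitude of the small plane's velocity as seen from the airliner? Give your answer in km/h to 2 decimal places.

Taking east as x and north as y: small plane velocity = (164.272, 182.442) km/h; airliner velocity = (0.000, -838.300) km/h.
Velocity of small plane relative to airliner = (164.272, 182.442) − (0.000, -838.300) = (164.272, 1020.742) km/h.
Magnitude = |(164.272, 1020.742)| = 1033.876 km/h.

1033.88 km/h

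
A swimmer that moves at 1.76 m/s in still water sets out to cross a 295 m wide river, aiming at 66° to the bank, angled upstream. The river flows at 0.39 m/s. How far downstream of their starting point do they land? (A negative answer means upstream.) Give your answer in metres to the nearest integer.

-60 m

Perpendicular speed = 1.608 m/s; crossing time = 295 / 1.608 = 183.476 s.
Net downstream speed = -0.326 m/s.
Drift = -0.326 × 183.476 = -59.787 m (upstream).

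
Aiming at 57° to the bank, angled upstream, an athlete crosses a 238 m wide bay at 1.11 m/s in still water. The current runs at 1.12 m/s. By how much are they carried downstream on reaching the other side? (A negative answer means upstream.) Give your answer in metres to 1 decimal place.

Perpendicular speed = 0.931 m/s; crossing time = 238 / 0.931 = 255.660 s.
Net downstream speed = 0.515 m/s.
Drift = 0.515 × 255.660 = 131.780 m (downstream).

131.8 m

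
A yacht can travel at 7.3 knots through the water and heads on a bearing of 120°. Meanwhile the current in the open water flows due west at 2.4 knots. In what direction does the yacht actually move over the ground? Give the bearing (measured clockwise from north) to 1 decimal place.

132.9°

Taking east as x and north as y: velocity relative to the water = (6.322, -3.650) knots; the water relative to ground = (-2.400, 0.000) knots.
Velocity relative to ground = (6.322, -3.650) + (-2.400, 0.000) = (3.922, -3.650) knots.
Bearing = atan2(3.92, -3.65) = 132.94° clockwise from north.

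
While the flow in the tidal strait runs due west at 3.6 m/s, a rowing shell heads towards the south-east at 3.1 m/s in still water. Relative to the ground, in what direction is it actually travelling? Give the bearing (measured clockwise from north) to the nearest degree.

Taking east as x and north as y: velocity relative to the water = (2.192, -2.192) m/s; the water relative to ground = (-3.600, 0.000) m/s.
Velocity relative to ground = (2.192, -2.192) + (-3.600, 0.000) = (-1.408, -2.192) m/s.
Bearing = atan2(-1.41, -2.19) = 212.71° clockwise from north.

213°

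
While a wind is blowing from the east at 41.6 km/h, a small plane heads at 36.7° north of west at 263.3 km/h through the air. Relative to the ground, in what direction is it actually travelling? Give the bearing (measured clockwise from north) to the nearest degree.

Taking east as x and north as y: velocity relative to the air = (-211.108, 157.355) km/h; the air relative to ground = (-41.600, 0.000) km/h.
Velocity relative to ground = (-211.108, 157.355) + (-41.600, 0.000) = (-252.708, 157.355) km/h.
Bearing = atan2(-252.71, 157.35) = 301.91° clockwise from north.

302°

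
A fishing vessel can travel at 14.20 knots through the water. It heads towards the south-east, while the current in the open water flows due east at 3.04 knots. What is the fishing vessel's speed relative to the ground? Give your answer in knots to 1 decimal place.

Taking east as x and north as y: velocity relative to the water = (10.041, -10.041) knots; the water relative to ground = (3.040, 0.000) knots.
Velocity relative to ground = (10.041, -10.041) + (3.040, 0.000) = (13.081, -10.041) knots.
Speed = |(13.081, -10.041)| = 16.490 knots.

16.5 knots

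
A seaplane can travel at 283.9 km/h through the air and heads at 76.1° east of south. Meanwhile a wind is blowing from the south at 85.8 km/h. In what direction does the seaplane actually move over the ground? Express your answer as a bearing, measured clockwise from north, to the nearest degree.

Taking east as x and north as y: velocity relative to the air = (275.586, -68.201) km/h; the air relative to ground = (0.000, 85.800) km/h.
Velocity relative to ground = (275.586, -68.201) + (0.000, 85.800) = (275.586, 17.599) km/h.
Bearing = atan2(275.59, 17.60) = 86.35° clockwise from north.

086°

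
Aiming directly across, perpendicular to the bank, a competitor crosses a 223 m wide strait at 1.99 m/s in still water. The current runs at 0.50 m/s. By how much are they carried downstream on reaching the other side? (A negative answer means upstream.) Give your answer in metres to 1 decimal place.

56.0 m

Perpendicular speed = 1.990 m/s; crossing time = 223 / 1.990 = 112.060 s.
Net downstream speed = 0.500 m/s.
Drift = 0.500 × 112.060 = 56.030 m (downstream).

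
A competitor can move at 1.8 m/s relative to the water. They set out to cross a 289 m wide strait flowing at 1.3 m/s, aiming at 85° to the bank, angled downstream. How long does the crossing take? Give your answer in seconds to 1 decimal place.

161.2 s

The component of the competitor's velocity perpendicular to the bank is 1.8 × sin 85° = 1.793 m/s.
Only the cross-stream component determines the crossing time; the current contributes nothing perpendicular to the bank.
Time = 289 / 1.793 = 161.169 s.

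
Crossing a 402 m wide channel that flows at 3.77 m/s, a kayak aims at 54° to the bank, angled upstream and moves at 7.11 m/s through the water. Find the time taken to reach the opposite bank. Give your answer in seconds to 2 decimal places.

The component of the kayak's velocity perpendicular to the bank is 7.11 × sin 54° = 5.752 m/s.
Only the cross-stream component determines the crossing time; the current contributes nothing perpendicular to the bank.
Time = 402 / 5.752 = 69.887 s.

69.89 s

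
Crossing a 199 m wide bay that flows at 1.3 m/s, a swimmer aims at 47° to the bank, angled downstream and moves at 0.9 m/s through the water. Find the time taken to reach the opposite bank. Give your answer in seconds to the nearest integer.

The component of the swimmer's velocity perpendicular to the bank is 0.9 × sin 47° = 0.658 m/s.
The flow acts along the bank and has no component across it.
Time = 199 / 0.658 = 302.331 s.

302 s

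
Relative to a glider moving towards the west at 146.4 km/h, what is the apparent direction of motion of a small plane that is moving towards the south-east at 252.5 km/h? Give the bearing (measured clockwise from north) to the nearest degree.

Taking east as x and north as y: small plane velocity = (178.544, -178.544) km/h; glider velocity = (-146.400, 0.000) km/h.
Velocity of small plane relative to glider = (178.544, -178.544) − (-146.400, 0.000) = (324.944, -178.544) km/h.
Bearing = atan2(324.94, -178.54) = 118.79° clockwise from north.

119°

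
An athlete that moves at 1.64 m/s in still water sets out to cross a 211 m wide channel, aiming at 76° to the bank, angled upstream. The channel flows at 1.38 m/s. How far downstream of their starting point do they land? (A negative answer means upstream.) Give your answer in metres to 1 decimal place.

Perpendicular speed = 1.591 m/s; crossing time = 211 / 1.591 = 132.597 s.
Net downstream speed = 0.983 m/s.
Drift = 0.983 × 132.597 = 130.376 m (downstream).

130.4 m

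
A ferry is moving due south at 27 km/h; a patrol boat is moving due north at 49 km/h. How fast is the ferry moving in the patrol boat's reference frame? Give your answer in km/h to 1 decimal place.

76.0 km/h

Taking east as x and north as y: ferry velocity = (0.000, -27.000) km/h; patrol boat velocity = (0.000, 49.000) km/h.
Velocity of ferry relative to patrol boat = (0.000, -27.000) − (0.000, 49.000) = (0.000, -76.000) km/h.
Magnitude = |(0.000, -76.000)| = 76.000 km/h.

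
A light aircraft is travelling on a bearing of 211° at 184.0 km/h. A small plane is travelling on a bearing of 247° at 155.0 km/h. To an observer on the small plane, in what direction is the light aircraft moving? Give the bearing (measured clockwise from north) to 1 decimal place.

153.8°

Taking east as x and north as y: light aircraft velocity = (-94.767, -157.719) km/h; small plane velocity = (-142.678, -60.563) km/h.
Velocity of light aircraft relative to small plane = (-94.767, -157.719) − (-142.678, -60.563) = (47.911, -97.155) km/h.
Bearing = atan2(47.91, -97.16) = 153.75° clockwise from north.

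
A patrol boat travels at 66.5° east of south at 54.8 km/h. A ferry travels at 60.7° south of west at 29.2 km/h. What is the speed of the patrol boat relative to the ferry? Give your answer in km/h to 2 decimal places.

64.65 km/h

Taking east as x and north as y: patrol boat velocity = (50.255, -21.851) km/h; ferry velocity = (-14.290, -25.464) km/h.
Velocity of patrol boat relative to ferry = (50.255, -21.851) − (-14.290, -25.464) = (64.545, 3.613) km/h.
Magnitude = |(64.545, 3.613)| = 64.646 km/h.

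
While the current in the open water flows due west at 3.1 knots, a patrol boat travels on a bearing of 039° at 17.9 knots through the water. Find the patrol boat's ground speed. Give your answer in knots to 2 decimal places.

16.13 knots

Taking east as x and north as y: velocity relative to the water = (11.265, 13.911) knots; the water relative to ground = (-3.100, 0.000) knots.
Velocity relative to ground = (11.265, 13.911) + (-3.100, 0.000) = (8.165, 13.911) knots.
Speed = |(8.165, 13.911)| = 16.130 knots.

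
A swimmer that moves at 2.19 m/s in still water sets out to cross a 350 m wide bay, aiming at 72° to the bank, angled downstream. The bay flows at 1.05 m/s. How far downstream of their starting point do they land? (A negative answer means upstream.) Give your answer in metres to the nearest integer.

290 m

Perpendicular speed = 2.083 m/s; crossing time = 350 / 2.083 = 168.042 s.
Net downstream speed = 1.727 m/s.
Drift = 1.727 × 168.042 = 290.166 m (downstream).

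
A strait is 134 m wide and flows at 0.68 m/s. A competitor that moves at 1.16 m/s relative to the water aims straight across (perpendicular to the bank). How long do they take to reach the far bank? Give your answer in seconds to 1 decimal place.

115.5 s

The component of the competitor's velocity perpendicular to the bank is 1.16 m/s.
Only the cross-stream component determines the crossing time; the current contributes nothing perpendicular to the bank.
Time = 134 / 1.160 = 115.517 s.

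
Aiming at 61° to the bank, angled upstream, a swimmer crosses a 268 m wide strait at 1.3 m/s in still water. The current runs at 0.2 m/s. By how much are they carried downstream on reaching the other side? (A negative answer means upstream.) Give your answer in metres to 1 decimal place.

-101.4 m

Perpendicular speed = 1.137 m/s; crossing time = 268 / 1.137 = 235.707 s.
Net downstream speed = -0.430 m/s.
Drift = -0.430 × 235.707 = -101.413 m (upstream).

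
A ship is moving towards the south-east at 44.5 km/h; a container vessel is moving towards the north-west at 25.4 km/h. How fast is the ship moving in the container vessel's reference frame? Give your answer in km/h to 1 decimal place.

Taking east as x and north as y: ship velocity = (31.466, -31.466) km/h; container vessel velocity = (-17.961, 17.961) km/h.
Velocity of ship relative to container vessel = (31.466, -31.466) − (-17.961, 17.961) = (49.427, -49.427) km/h.
Magnitude = |(49.427, -49.427)| = 69.900 km/h.

69.9 km/h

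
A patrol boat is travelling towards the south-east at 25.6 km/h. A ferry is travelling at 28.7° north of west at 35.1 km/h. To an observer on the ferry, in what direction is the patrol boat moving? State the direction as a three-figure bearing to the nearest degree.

Taking east as x and north as y: patrol boat velocity = (18.102, -18.102) km/h; ferry velocity = (-30.788, 16.856) km/h.
Velocity of patrol boat relative to ferry = (18.102, -18.102) − (-30.788, 16.856) = (48.890, -34.958) km/h.
Bearing = atan2(48.89, -34.96) = 125.57° clockwise from north.

126°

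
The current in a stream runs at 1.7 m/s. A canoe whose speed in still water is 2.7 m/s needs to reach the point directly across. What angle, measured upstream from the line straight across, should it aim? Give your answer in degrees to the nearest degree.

39°

To cancel the current, the upstream component of the canoe's velocity must equal the flow: 2.7 sin θ = 1.7.
sin θ = 1.7 / 2.7 = 0.6296.
θ = arcsin(0.6296) = 39.023°.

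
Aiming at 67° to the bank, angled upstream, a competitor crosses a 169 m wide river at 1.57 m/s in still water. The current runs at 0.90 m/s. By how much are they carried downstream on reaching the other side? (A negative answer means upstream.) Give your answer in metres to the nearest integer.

Perpendicular speed = 1.445 m/s; crossing time = 169 / 1.445 = 116.939 s.
Net downstream speed = 0.287 m/s.
Drift = 0.287 × 116.939 = 33.509 m (downstream).

34 m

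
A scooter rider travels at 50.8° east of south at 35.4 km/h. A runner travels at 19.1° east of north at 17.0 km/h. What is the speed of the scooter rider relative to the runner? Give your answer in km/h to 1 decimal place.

44.2 km/h

Taking east as x and north as y: scooter rider velocity = (27.433, -22.374) km/h; runner velocity = (5.563, 16.064) km/h.
Velocity of scooter rider relative to runner = (27.433, -22.374) − (5.563, 16.064) = (21.870, -38.438) km/h.
Magnitude = |(21.870, -38.438)| = 44.224 km/h.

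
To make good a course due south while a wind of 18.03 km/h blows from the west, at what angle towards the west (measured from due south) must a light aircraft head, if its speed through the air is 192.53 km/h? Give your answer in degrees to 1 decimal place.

The wind pushes perpendicular to the desired track; the heading must have a component into the wind equal to 18.03 km/h: 192.53 sin θ = 18.03.
sin θ = 0.0936, so θ = 5.373°.

5.4°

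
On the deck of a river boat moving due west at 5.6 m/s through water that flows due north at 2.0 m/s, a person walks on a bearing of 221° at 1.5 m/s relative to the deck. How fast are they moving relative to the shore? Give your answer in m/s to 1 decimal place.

6.6 m/s

In east/north components (m/s): person relative to river boat = (-0.984, -1.132); river boat relative to water = (-5.600, 0.000); water relative to ground = (0.000, 2.000).
Sum = (-6.584, 0.868) m/s.
Speed = |(-6.584, 0.868)| = 6.641 m/s.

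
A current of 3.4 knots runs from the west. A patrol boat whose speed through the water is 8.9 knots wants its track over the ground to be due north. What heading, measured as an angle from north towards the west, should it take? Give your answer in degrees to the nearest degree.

22°

The current pushes perpendicular to the desired track; the heading must have a component into the current equal to 3.4 knots: 8.9 sin θ = 3.4.
sin θ = 0.3820, so θ = 22.459°.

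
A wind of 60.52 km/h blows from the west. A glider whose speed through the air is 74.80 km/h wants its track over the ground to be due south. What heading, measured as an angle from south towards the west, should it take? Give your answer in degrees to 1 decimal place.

The wind pushes perpendicular to the desired track; the heading must have a component into the wind equal to 60.52 km/h: 74.80 sin θ = 60.52.
sin θ = 0.8091, so θ = 54.007°.

54.0°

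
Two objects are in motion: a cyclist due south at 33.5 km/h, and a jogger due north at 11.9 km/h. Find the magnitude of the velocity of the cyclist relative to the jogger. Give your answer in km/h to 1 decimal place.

45.4 km/h

Taking east as x and north as y: cyclist velocity = (0.000, -33.500) km/h; jogger velocity = (0.000, 11.900) km/h.
Velocity of cyclist relative to jogger = (0.000, -33.500) − (0.000, 11.900) = (0.000, -45.400) km/h.
Magnitude = |(0.000, -45.400)| = 45.400 km/h.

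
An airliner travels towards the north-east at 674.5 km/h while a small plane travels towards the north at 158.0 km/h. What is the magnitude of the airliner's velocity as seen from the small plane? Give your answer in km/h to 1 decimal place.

Taking east as x and north as y: airliner velocity = (476.944, 476.944) km/h; small plane velocity = (0.000, 158.000) km/h.
Velocity of airliner relative to small plane = (476.944, 476.944) − (0.000, 158.000) = (476.944, 318.944) km/h.
Magnitude = |(476.944, 318.944)| = 573.760 km/h.

573.8 km/h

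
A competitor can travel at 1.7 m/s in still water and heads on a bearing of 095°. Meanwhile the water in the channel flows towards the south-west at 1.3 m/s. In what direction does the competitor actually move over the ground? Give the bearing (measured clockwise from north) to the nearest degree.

Taking east as x and north as y: velocity relative to the water = (1.694, -0.148) m/s; the water relative to ground = (-0.919, -0.919) m/s.
Velocity relative to ground = (1.694, -0.148) + (-0.919, -0.919) = (0.774, -1.067) m/s.
Bearing = atan2(0.77, -1.07) = 144.04° clockwise from north.

144°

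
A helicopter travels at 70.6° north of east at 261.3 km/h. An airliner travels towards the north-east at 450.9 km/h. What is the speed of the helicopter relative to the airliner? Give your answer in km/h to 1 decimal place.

Taking east as x and north as y: helicopter velocity = (86.794, 246.464) km/h; airliner velocity = (318.834, 318.834) km/h.
Velocity of helicopter relative to airliner = (86.794, 246.464) − (318.834, 318.834) = (-232.041, -72.370) km/h.
Magnitude = |(-232.041, -72.370)| = 243.065 km/h.

243.1 km/h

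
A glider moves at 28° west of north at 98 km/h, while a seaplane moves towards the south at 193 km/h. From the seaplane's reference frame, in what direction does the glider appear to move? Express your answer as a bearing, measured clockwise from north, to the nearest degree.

351°

Taking east as x and north as y: glider velocity = (-46.008, 86.529) km/h; seaplane velocity = (0.000, -193.000) km/h.
Velocity of glider relative to seaplane = (-46.008, 86.529) − (0.000, -193.000) = (-46.008, 279.529) km/h.
Bearing = atan2(-46.01, 279.53) = 350.65° clockwise from north.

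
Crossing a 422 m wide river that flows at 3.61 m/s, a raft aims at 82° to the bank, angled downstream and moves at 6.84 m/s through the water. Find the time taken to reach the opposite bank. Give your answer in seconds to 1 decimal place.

62.3 s

The component of the raft's velocity perpendicular to the bank is 6.84 × sin 82° = 6.773 m/s.
The flow acts along the bank and has no component across it.
Time = 422 / 6.773 = 62.302 s.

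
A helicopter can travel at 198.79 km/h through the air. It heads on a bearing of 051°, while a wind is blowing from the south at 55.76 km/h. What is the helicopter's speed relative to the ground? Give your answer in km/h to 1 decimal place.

Taking east as x and north as y: velocity relative to the air = (154.489, 125.103) km/h; the air relative to ground = (0.000, 55.760) km/h.
Velocity relative to ground = (154.489, 125.103) + (0.000, 55.760) = (154.489, 180.863) km/h.
Speed = |(154.489, 180.863)| = 237.861 km/h.

237.9 km/h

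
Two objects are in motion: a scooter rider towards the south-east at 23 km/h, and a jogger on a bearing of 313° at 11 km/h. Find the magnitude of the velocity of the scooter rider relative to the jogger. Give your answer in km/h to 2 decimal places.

Taking east as x and north as y: scooter rider velocity = (16.263, -16.263) km/h; jogger velocity = (-8.045, 7.502) km/h.
Velocity of scooter rider relative to jogger = (16.263, -16.263) − (-8.045, 7.502) = (24.308, -23.765) km/h.
Magnitude = |(24.308, -23.765)| = 33.995 km/h.

34.00 km/h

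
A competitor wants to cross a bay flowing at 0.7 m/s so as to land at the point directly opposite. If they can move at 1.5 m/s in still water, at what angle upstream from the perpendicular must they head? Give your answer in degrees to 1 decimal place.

To cancel the current, the upstream component of the competitor's velocity must equal the flow: 1.5 sin θ = 0.7.
sin θ = 0.7 / 1.5 = 0.4667.
θ = arcsin(0.4667) = 27.818°.

27.8°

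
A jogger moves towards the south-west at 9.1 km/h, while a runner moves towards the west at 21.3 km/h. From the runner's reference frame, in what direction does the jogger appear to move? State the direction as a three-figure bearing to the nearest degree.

Taking east as x and north as y: jogger velocity = (-6.435, -6.435) km/h; runner velocity = (-21.300, 0.000) km/h.
Velocity of jogger relative to runner = (-6.435, -6.435) − (-21.300, 0.000) = (14.865, -6.435) km/h.
Bearing = atan2(14.87, -6.43) = 113.41° clockwise from north.

113°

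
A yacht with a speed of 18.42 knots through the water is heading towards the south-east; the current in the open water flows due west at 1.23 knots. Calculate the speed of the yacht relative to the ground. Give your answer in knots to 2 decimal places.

Taking east as x and north as y: velocity relative to the water = (13.025, -13.025) knots; the water relative to ground = (-1.230, 0.000) knots.
Velocity relative to ground = (13.025, -13.025) + (-1.230, 0.000) = (11.795, -13.025) knots.
Speed = |(11.795, -13.025)| = 17.572 knots.

17.57 knots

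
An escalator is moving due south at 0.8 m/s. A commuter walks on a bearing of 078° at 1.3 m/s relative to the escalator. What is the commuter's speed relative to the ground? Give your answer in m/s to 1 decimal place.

1.4 m/s

Taking east as x and north as y: escalator velocity = (0.000, -0.800) m/s; commuter velocity relative to escalator = (1.272, 0.270) m/s.
Velocity relative to ground = (0.000, -0.800) + (1.272, 0.270) = (1.272, -0.530) m/s.
Speed = |(1.272, -0.530)| = 1.378 m/s.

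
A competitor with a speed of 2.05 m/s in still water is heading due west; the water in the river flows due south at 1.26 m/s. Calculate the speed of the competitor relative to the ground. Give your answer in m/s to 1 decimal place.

2.4 m/s

Taking east as x and north as y: velocity relative to the water = (-2.050, 0.000) m/s; the water relative to ground = (0.000, -1.260) m/s.
Velocity relative to ground = (-2.050, 0.000) + (0.000, -1.260) = (-2.050, -1.260) m/s.
Speed = |(-2.050, -1.260)| = 2.406 m/s.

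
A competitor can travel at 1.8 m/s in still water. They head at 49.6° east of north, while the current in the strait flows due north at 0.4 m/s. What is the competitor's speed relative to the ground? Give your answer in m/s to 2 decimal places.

2.08 m/s

Taking east as x and north as y: velocity relative to the water = (1.371, 1.167) m/s; the water relative to ground = (0.000, 0.400) m/s.
Velocity relative to ground = (1.371, 1.167) + (0.000, 0.400) = (1.371, 1.567) m/s.
Speed = |(1.371, 1.567)| = 2.082 m/s.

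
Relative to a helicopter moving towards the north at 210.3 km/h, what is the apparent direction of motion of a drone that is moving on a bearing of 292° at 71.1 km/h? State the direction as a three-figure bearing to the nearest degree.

Taking east as x and north as y: drone velocity = (-65.923, 26.635) km/h; helicopter velocity = (0.000, 210.300) km/h.
Velocity of drone relative to helicopter = (-65.923, 26.635) − (0.000, 210.300) = (-65.923, -183.665) km/h.
Bearing = atan2(-65.92, -183.67) = 199.74° clockwise from north.

200°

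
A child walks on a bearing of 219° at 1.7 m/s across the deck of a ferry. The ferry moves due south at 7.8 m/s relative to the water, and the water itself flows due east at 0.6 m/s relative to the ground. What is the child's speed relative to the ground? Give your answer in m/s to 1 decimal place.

9.1 m/s

In east/north components (m/s): child relative to ferry = (-1.070, -1.321); ferry relative to water = (0.000, -7.800); water relative to ground = (0.600, 0.000).
Sum = (-0.470, -9.121) m/s.
Speed = |(-0.470, -9.121)| = 9.133 m/s.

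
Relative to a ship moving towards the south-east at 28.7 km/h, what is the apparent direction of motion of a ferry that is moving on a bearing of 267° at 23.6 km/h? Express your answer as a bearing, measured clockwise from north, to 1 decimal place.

Taking east as x and north as y: ferry velocity = (-23.568, -1.235) km/h; ship velocity = (20.294, -20.294) km/h.
Velocity of ferry relative to ship = (-23.568, -1.235) − (20.294, -20.294) = (-43.862, 19.059) km/h.
Bearing = atan2(-43.86, 19.06) = 293.49° clockwise from north.

293.5°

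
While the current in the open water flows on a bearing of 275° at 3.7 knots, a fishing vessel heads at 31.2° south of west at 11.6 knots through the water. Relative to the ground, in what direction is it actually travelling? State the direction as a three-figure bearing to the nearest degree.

247°

Taking east as x and north as y: velocity relative to the water = (-9.922, -6.009) knots; the water relative to ground = (-3.686, 0.322) knots.
Velocity relative to ground = (-9.922, -6.009) + (-3.686, 0.322) = (-13.608, -5.687) knots.
Bearing = atan2(-13.61, -5.69) = 247.32° clockwise from north.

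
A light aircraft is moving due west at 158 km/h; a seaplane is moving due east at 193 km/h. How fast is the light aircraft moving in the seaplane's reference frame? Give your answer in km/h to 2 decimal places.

351.00 km/h

Taking east as x and north as y: light aircraft velocity = (-158.000, 0.000) km/h; seaplane velocity = (193.000, 0.000) km/h.
Velocity of light aircraft relative to seaplane = (-158.000, 0.000) − (193.000, 0.000) = (-351.000, 0.000) km/h.
Magnitude = |(-351.000, 0.000)| = 351.000 km/h.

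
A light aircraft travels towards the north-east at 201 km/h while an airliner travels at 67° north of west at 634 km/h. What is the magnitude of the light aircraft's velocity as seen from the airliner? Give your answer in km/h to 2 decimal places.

Taking east as x and north as y: light aircraft velocity = (142.128, 142.128) km/h; airliner velocity = (-247.724, 583.600) km/h.
Velocity of light aircraft relative to airliner = (142.128, 142.128) − (-247.724, 583.600) = (389.852, -441.472) km/h.
Magnitude = |(389.852, -441.472)| = 588.967 km/h.

588.97 km/h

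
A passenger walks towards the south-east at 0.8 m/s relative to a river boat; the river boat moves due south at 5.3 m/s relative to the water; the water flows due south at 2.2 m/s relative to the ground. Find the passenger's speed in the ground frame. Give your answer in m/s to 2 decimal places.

In east/north components (m/s): passenger relative to river boat = (0.566, -0.566); river boat relative to water = (0.000, -5.300); water relative to ground = (0.000, -2.200).
Sum = (0.566, -8.066) m/s.
Speed = |(0.566, -8.066)| = 8.085 m/s.

8.09 m/s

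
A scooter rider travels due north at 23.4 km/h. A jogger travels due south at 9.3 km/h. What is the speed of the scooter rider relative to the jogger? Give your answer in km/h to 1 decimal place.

32.7 km/h

Taking east as x and north as y: scooter rider velocity = (0.000, 23.400) km/h; jogger velocity = (0.000, -9.300) km/h.
Velocity of scooter rider relative to jogger = (0.000, 23.400) − (0.000, -9.300) = (0.000, 32.700) km/h.
Magnitude = |(0.000, 32.700)| = 32.700 km/h.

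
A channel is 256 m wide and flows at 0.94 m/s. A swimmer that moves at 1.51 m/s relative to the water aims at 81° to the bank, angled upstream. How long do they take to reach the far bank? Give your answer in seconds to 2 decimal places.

The component of the swimmer's velocity perpendicular to the bank is 1.51 × sin 81° = 1.491 m/s.
The current is parallel to the bank, so it does not affect the crossing time.
Time = 256 / 1.491 = 171.650 s.

171.65 s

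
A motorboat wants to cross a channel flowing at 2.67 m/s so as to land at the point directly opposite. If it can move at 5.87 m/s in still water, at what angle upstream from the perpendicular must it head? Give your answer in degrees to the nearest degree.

To cancel the current, the upstream component of the motorboat's velocity must equal the flow: 5.87 sin θ = 2.67.
sin θ = 2.67 / 5.87 = 0.4549.
θ = arcsin(0.4549) = 27.056°.

27°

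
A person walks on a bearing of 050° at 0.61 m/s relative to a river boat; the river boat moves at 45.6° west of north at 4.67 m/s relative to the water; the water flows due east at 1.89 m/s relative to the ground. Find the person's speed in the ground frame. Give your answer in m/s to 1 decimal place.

3.8 m/s

In east/north components (m/s): person relative to river boat = (0.467, 0.392); river boat relative to water = (-3.337, 3.267); water relative to ground = (1.890, 0.000).
Sum = (-0.979, 3.660) m/s.
Speed = |(-0.979, 3.660)| = 3.788 m/s.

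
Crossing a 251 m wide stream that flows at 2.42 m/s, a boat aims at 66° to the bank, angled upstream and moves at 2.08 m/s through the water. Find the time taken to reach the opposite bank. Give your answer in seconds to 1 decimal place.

132.1 s

The component of the boat's velocity perpendicular to the bank is 2.08 × sin 66° = 1.900 m/s.
Only the cross-stream component determines the crossing time; the current contributes nothing perpendicular to the bank.
Time = 251 / 1.900 = 132.093 s.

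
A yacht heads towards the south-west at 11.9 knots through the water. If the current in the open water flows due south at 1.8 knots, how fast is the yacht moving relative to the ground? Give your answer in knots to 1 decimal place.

13.2 knots

Taking east as x and north as y: velocity relative to the water = (-8.415, -8.415) knots; the water relative to ground = (0.000, -1.800) knots.
Velocity relative to ground = (-8.415, -8.415) + (0.000, -1.800) = (-8.415, -10.215) knots.
Speed = |(-8.415, -10.215)| = 13.234 knots.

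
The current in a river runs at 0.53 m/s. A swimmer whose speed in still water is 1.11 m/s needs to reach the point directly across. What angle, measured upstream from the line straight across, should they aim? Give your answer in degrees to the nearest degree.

29°

To cancel the current, the upstream component of the swimmer's velocity must equal the flow: 1.11 sin θ = 0.53.
sin θ = 0.53 / 1.11 = 0.4775.
θ = arcsin(0.4775) = 28.521°.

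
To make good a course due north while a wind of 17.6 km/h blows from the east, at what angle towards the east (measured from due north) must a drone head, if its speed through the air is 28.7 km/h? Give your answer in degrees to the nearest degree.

38°

The wind pushes perpendicular to the desired track; the heading must have a component into the wind equal to 17.6 km/h: 28.7 sin θ = 17.6.
sin θ = 0.6132, so θ = 37.824°.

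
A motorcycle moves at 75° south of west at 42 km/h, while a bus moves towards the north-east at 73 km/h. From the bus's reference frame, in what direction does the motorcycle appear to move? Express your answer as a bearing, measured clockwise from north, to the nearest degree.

Taking east as x and north as y: motorcycle velocity = (-10.870, -40.569) km/h; bus velocity = (51.619, 51.619) km/h.
Velocity of motorcycle relative to bus = (-10.870, -40.569) − (51.619, 51.619) = (-62.489, -92.188) km/h.
Bearing = atan2(-62.49, -92.19) = 214.13° clockwise from north.

214°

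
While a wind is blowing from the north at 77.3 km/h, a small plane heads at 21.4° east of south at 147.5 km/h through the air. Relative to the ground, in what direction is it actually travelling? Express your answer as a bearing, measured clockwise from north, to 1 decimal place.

165.9°

Taking east as x and north as y: velocity relative to the air = (53.819, -137.331) km/h; the air relative to ground = (0.000, -77.300) km/h.
Velocity relative to ground = (53.819, -137.331) + (0.000, -77.300) = (53.819, -214.631) km/h.
Bearing = atan2(53.82, -214.63) = 165.92° clockwise from north.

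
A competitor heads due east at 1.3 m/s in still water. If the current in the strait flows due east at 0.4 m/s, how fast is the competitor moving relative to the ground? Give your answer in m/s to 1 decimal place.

1.7 m/s

Taking east as x and north as y: velocity relative to the water = (1.300, 0.000) m/s; the water relative to ground = (0.400, 0.000) m/s.
Velocity relative to ground = (1.300, 0.000) + (0.400, 0.000) = (1.700, 0.000) m/s.
Speed = |(1.700, 0.000)| = 1.700 m/s.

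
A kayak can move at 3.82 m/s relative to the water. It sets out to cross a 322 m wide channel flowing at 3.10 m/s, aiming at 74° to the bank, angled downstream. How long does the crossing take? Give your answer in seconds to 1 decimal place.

The component of the kayak's velocity perpendicular to the bank is 3.82 × sin 74° = 3.672 m/s.
Only the cross-stream component determines the crossing time; the current contributes nothing perpendicular to the bank.
Time = 322 / 3.672 = 87.690 s.

87.7 s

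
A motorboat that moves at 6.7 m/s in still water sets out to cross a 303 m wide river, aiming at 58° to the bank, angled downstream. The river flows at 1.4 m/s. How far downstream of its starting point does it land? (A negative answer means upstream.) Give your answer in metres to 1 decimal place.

Perpendicular speed = 5.682 m/s; crossing time = 303 / 5.682 = 53.327 s.
Net downstream speed = 4.950 m/s.
Drift = 4.950 × 53.327 = 263.993 m (downstream).

264.0 m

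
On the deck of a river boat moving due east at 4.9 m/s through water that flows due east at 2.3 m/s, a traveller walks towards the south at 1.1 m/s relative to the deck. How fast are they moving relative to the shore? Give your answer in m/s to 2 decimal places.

7.28 m/s

In east/north components (m/s): traveller relative to river boat = (0.000, -1.100); river boat relative to water = (4.900, 0.000); water relative to ground = (2.300, 0.000).
Sum = (7.200, -1.100) m/s.
Speed = |(7.200, -1.100)| = 7.284 m/s.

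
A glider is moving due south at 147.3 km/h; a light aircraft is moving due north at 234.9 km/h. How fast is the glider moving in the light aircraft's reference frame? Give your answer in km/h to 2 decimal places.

Taking east as x and north as y: glider velocity = (0.000, -147.300) km/h; light aircraft velocity = (0.000, 234.900) km/h.
Velocity of glider relative to light aircraft = (0.000, -147.300) − (0.000, 234.900) = (0.000, -382.200) km/h.
Magnitude = |(0.000, -382.200)| = 382.200 km/h.

382.20 km/h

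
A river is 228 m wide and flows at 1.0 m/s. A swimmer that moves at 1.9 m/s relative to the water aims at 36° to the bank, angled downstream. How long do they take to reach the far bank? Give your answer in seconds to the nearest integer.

The component of the swimmer's velocity perpendicular to the bank is 1.9 × sin 36° = 1.117 m/s.
Only the cross-stream component determines the crossing time; the current contributes nothing perpendicular to the bank.
Time = 228 / 1.117 = 204.156 s.

204 s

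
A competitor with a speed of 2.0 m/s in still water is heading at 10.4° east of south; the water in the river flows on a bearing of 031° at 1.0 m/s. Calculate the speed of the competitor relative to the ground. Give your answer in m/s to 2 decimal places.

Taking east as x and north as y: velocity relative to the water = (0.361, -1.967) m/s; the water relative to ground = (0.515, 0.857) m/s.
Velocity relative to ground = (0.361, -1.967) + (0.515, 0.857) = (0.876, -1.110) m/s.
Speed = |(0.876, -1.110)| = 1.414 m/s.

1.41 m/s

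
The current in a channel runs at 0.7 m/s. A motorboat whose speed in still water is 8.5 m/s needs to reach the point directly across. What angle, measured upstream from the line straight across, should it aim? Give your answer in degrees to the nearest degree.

5°

To cancel the current, the upstream component of the motorboat's velocity must equal the flow: 8.5 sin θ = 0.7.
sin θ = 0.7 / 8.5 = 0.0824.
θ = arcsin(0.0824) = 4.724°.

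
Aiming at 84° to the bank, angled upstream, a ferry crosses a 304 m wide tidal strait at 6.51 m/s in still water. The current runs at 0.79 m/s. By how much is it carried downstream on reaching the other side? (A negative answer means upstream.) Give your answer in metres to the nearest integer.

5 m

Perpendicular speed = 6.474 m/s; crossing time = 304 / 6.474 = 46.955 s.
Net downstream speed = 0.110 m/s.
Drift = 0.110 × 46.955 = 5.142 m (downstream).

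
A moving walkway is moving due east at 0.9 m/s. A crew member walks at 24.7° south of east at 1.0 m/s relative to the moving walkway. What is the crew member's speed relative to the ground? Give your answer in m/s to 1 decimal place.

1.9 m/s

Taking east as x and north as y: moving walkway velocity = (0.900, 0.000) m/s; crew member velocity relative to moving walkway = (0.909, -0.418) m/s.
Velocity relative to ground = (0.900, 0.000) + (0.909, -0.418) = (1.809, -0.418) m/s.
Speed = |(1.809, -0.418)| = 1.856 m/s.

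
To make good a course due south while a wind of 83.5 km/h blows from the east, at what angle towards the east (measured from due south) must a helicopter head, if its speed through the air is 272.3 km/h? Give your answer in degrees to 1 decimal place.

The wind pushes perpendicular to the desired track; the heading must have a component into the wind equal to 83.5 km/h: 272.3 sin θ = 83.5.
sin θ = 0.3066, so θ = 17.857°.

17.9°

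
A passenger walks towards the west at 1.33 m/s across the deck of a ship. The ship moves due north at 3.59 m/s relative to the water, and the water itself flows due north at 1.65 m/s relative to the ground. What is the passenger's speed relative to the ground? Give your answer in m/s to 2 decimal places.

5.41 m/s

In east/north components (m/s): passenger relative to ship = (-1.330, 0.000); ship relative to water = (0.000, 3.590); water relative to ground = (0.000, 1.650).
Sum = (-1.330, 5.240) m/s.
Speed = |(-1.330, 5.240)| = 5.406 m/s.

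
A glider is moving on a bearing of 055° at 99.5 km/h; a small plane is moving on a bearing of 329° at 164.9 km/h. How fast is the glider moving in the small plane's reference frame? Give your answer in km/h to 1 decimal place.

Taking east as x and north as y: glider velocity = (81.506, 57.071) km/h; small plane velocity = (-84.930, 141.347) km/h.
Velocity of glider relative to small plane = (81.506, 57.071) − (-84.930, 141.347) = (166.435, -84.276) km/h.
Magnitude = |(166.435, -84.276)| = 186.556 km/h.

186.6 km/h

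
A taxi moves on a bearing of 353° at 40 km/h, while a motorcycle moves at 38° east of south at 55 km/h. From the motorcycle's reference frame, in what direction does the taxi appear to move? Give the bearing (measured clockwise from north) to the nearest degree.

Taking east as x and north as y: taxi velocity = (-4.875, 39.702) km/h; motorcycle velocity = (33.861, -43.341) km/h.
Velocity of taxi relative to motorcycle = (-4.875, 39.702) − (33.861, -43.341) = (-38.736, 83.042) km/h.
Bearing = atan2(-38.74, 83.04) = 334.99° clockwise from north.

335°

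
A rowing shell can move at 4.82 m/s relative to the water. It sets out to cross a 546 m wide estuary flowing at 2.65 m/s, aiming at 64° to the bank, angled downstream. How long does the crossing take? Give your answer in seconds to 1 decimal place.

The component of the rowing shell's velocity perpendicular to the bank is 4.82 × sin 64° = 4.332 m/s.
The current is parallel to the bank, so it does not affect the crossing time.
Time = 546 / 4.332 = 126.033 s.

126.0 s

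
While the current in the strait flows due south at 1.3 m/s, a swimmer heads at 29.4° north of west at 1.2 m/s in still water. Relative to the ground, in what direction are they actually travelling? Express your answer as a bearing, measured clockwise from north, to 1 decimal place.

Taking east as x and north as y: velocity relative to the water = (-1.045, 0.589) m/s; the water relative to ground = (0.000, -1.300) m/s.
Velocity relative to ground = (-1.045, 0.589) + (0.000, -1.300) = (-1.045, -0.711) m/s.
Bearing = atan2(-1.05, -0.71) = 235.78° clockwise from north.

235.8°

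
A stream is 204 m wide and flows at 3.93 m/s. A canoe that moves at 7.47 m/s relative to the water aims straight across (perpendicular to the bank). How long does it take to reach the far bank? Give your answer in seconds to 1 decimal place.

27.3 s

The component of the canoe's velocity perpendicular to the bank is 7.47 m/s.
Only the cross-stream component determines the crossing time; the current contributes nothing perpendicular to the bank.
Time = 204 / 7.470 = 27.309 s.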